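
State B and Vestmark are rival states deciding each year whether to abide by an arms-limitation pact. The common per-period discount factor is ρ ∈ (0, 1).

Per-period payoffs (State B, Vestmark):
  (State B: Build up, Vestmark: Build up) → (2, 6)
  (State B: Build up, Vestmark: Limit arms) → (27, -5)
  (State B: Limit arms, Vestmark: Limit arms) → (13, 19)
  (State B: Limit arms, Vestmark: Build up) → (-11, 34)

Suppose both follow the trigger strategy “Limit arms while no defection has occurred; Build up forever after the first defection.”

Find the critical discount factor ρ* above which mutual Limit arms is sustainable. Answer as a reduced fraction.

State B's threshold: (27−13)/(27−2) = 14/25.
Vestmark's threshold: (34−19)/(34−6) = 15/28.
14/25 > 15/28, so State B binds and ρ* = 14/25.

14/25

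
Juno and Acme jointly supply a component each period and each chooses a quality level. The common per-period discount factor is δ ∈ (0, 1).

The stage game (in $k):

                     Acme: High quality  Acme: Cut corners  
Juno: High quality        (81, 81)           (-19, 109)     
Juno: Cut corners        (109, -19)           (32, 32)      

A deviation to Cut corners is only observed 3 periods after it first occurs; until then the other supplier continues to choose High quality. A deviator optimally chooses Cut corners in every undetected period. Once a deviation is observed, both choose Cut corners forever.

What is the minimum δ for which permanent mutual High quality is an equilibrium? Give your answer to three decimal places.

The best deviation is to choose Cut corners for all 3 undetected periods, earning 109 each, then 32 forever once detected.
Deviation value: 109(1−δ^3)/(1−δ) + 32δ^3/(1−δ); cooperation value: 81/(1−δ).
IC: 81 ≥ 109(1−δ^3) + 32δ^3 = 109 − 77δ^3.
So δ^3 ≥ 28/77 = 4/11, giving δ ≥ (4/11)^(1/3) ≈ 0.714.

0.714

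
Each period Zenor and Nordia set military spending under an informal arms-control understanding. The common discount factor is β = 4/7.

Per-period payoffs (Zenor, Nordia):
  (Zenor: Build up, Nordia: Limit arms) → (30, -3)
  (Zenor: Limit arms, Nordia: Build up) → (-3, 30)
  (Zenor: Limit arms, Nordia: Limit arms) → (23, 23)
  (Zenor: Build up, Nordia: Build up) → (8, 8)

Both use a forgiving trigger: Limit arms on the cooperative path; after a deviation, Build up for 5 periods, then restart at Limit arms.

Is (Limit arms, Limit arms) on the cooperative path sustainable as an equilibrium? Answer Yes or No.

Yes

A one-shot deviation gives 30 now, then 8 for 5 periods, then back to 23.
Gain from deviating: (30−23) today; loss: (23−8) in each of the next 5 periods.
No-deviation condition: (23−8)(β+…+β^5) ≥ 30−23, i.e. β+…+β^5 ≥ 7/15.
At β = 4/7: β+…+β^5 = 1.2521 ≥ 0.4667.
So cooperation is sustainable.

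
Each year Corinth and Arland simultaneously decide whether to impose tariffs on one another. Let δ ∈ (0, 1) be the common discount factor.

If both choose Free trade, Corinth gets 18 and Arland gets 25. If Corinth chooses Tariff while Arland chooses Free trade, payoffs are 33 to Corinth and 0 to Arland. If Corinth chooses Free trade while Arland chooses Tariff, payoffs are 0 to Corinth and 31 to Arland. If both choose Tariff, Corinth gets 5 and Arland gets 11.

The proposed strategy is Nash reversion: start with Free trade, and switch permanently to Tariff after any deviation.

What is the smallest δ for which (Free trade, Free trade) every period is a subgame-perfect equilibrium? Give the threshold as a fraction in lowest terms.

15/28

Corinth's threshold: (33−18)/(33−5) = 15/28.
Arland's threshold: (31−25)/(31−11) = 3/10.
15/28 > 3/10, so Corinth binds and δ* = 15/28.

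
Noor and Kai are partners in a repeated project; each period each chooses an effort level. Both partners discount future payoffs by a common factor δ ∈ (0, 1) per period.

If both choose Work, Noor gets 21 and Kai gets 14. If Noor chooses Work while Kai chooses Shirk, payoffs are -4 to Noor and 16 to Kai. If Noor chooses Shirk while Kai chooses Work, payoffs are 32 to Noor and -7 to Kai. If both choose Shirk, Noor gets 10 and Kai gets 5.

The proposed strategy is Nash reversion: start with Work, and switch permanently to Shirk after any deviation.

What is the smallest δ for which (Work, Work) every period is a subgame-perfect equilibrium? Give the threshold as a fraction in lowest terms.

Noor: cooperation gives 21 each period; deviation gives 32 once then 10 forever.
  21/(1−δ) ≥ 32 + 10δ/(1−δ) ⇒ δ ≥ 11/22 = 1/2.
Kai: cooperation gives 14 each period; deviation gives 16 once then 5 forever.
  δ ≥ 2/11.
Both must hold, so the binding constraint is Noor's: δ ≥ 1/2.

1/2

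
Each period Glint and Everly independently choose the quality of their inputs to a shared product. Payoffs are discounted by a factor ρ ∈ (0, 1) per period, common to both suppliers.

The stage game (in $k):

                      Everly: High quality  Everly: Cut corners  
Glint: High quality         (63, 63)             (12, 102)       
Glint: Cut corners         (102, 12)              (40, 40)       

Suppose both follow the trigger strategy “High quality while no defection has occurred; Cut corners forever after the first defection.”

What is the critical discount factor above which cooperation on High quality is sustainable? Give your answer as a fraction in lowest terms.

63/(1−ρ) ≥ 102 + 40ρ/(1−ρ)
63 ≥ 102 − 62ρ
ρ ≥ 39/62.

39/62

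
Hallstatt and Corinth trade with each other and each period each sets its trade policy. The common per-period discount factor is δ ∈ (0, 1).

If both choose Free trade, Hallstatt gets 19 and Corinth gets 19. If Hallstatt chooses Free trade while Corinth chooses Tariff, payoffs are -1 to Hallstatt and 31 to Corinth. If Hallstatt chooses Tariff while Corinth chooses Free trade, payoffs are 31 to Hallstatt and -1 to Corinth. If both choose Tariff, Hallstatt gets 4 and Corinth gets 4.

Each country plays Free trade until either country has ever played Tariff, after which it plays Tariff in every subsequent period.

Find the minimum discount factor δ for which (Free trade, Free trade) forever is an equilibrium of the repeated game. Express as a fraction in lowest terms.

19/(1−δ) ≥ 31 + 4δ/(1−δ)
19 ≥ 31 − 27δ
δ ≥ 12/27 = 4/9.

4/9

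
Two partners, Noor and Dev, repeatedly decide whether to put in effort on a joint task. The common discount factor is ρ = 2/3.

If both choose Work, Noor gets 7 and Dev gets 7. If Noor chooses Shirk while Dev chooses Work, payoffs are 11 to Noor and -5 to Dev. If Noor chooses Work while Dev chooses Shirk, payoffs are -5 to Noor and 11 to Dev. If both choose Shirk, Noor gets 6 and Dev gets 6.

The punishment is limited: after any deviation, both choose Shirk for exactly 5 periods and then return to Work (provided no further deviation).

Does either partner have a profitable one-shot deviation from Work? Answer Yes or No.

IC: ρ+…+ρ^5 ≥ (11−7)/(7−6) = 4.
At ρ = 2/3: partial sum = 1.7366 < 4.0000. Cooperation not sustainable.

Yes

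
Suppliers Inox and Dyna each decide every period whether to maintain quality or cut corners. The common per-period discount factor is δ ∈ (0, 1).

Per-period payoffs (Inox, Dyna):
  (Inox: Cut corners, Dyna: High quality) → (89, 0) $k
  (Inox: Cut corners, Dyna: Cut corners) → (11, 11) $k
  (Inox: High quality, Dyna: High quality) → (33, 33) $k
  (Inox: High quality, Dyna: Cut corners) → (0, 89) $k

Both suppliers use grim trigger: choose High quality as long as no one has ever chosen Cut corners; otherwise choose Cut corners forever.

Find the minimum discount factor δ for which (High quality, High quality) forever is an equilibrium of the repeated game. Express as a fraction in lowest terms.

28/39

33/(1−δ) ≥ 89 + 11δ/(1−δ)
33 ≥ 89 − 78δ
δ ≥ 56/78 = 28/39.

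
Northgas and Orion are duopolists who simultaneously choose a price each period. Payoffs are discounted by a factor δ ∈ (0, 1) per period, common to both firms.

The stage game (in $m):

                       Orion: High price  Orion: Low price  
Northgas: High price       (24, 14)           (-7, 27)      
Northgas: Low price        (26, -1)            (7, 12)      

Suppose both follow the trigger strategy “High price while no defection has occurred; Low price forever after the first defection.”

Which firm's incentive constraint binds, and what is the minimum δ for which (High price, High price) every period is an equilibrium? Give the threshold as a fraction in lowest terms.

Orion; δ ≥ 13/15

Northgas: cooperation gives 24 each period; deviation gives 26 once then 7 forever.
  24/(1−δ) ≥ 26 + 7δ/(1−δ) ⇒ δ ≥ 2/19.
Orion: cooperation gives 14 each period; deviation gives 27 once then 12 forever.
  δ ≥ 13/15.
Both must hold, so the binding constraint is Orion's: δ ≥ 13/15.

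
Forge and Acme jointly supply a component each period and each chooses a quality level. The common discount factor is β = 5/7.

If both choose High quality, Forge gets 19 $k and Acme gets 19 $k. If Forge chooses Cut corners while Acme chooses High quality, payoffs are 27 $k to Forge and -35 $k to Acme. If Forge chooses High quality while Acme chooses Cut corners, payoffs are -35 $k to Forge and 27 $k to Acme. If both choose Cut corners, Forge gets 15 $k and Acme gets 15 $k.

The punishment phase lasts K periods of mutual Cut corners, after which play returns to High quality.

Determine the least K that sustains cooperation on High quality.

5

No profitable deviation requires (19−15)(β+…+β^K) ≥ 27−19, i.e. β+…+β^K ≥ 2 ≈ 2.0000.
With β = 5/7, the partial sums are K=1: 0.7143, K=2: 1.2245, K=3: 1.5889, K=4: 1.8492, K=5: 2.0352.
K = 5 is the first length at which the sum reaches 2.0000.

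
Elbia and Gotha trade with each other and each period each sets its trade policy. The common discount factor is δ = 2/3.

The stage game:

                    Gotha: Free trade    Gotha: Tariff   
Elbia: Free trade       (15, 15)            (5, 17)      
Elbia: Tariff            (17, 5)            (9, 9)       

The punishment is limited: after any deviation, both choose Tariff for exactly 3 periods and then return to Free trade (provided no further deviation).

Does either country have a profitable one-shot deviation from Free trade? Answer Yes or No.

No

IC: δ+…+δ^3 ≥ (17−15)/(15−9) = 1/3.
At δ = 2/3: partial sum = 1.4074 ≥ 0.3333. Cooperation sustainable.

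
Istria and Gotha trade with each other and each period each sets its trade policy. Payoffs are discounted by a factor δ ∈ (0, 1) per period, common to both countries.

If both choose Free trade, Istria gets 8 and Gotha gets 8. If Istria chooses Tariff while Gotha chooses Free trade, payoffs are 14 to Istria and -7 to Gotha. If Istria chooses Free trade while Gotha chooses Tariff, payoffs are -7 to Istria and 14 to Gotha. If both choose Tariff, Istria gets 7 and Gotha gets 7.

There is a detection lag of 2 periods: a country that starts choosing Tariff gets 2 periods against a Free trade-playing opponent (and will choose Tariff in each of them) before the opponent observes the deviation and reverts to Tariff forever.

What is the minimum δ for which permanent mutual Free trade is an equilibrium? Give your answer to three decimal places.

The best deviation is to choose Tariff for all 2 undetected periods, earning 14 each, then 7 forever once detected.
Deviation value: 14(1−δ^2)/(1−δ) + 7δ^2/(1−δ); cooperation value: 8/(1−δ).
IC: 8 ≥ 14(1−δ^2) + 7δ^2 = 14 − 7δ^2.
So δ^2 ≥ 6/7, giving δ ≥ (6/7)^(1/2) ≈ 0.926.

0.926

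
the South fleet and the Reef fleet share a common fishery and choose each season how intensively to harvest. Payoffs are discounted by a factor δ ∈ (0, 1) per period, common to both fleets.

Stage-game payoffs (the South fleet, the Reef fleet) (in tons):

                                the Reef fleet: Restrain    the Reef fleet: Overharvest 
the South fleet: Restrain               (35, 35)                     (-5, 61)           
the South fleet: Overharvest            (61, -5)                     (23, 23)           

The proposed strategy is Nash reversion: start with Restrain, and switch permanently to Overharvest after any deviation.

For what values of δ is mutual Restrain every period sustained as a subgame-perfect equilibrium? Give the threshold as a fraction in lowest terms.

35/(1−δ) ≥ 61 + 23δ/(1−δ)
35 ≥ 61 − 38δ
δ ≥ 26/38 = 13/19.

13/19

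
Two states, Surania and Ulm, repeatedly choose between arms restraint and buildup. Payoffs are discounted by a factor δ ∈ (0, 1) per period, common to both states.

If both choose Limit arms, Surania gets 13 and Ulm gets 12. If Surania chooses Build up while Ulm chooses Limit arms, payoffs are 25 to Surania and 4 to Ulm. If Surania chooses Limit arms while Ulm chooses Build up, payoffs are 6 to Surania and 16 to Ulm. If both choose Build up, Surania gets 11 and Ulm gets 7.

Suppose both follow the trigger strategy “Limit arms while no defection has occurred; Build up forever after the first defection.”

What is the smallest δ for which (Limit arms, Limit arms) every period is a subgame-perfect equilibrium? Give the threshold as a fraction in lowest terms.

6/7

Surania: cooperation gives 13 each period; deviation gives 25 once then 11 forever.
  13/(1−δ) ≥ 25 + 11δ/(1−δ) ⇒ δ ≥ 12/14 = 6/7.
Ulm: cooperation gives 12 each period; deviation gives 16 once then 7 forever.
  δ ≥ 4/9.
Both must hold, so the binding constraint is Surania's: δ ≥ 6/7.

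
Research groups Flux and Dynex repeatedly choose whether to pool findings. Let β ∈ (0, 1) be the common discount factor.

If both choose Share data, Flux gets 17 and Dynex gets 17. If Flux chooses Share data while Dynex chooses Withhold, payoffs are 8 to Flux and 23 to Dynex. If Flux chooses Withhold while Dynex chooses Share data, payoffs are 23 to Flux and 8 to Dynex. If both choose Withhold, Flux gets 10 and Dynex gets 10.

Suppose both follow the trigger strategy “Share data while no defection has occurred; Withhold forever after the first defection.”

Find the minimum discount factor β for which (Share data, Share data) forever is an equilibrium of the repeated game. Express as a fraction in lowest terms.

Cooperation forever yields 17 each period: 17/(1−β).
Deviating yields 23 once, then 10 forever: 23 + 10β/(1−β).
No profitable deviation requires 17/(1−β) ≥ 23 + 10β/(1−β).
Multiplying by (1−β): 17 ≥ 23(1−β) + 10β = 23 − 13β.
So 13β ≥ 6, i.e. β ≥ 6/13.

6/13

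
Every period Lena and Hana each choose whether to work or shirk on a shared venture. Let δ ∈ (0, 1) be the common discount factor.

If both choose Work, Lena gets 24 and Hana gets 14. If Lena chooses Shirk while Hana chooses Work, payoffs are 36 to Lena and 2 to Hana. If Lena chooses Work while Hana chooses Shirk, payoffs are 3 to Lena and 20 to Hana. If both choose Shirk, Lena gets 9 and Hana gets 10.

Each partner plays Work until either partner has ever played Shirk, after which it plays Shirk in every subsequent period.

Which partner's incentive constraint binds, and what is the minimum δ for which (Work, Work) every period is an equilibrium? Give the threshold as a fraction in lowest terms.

Hana; δ ≥ 3/5

Lena: cooperation gives 24 each period; deviation gives 36 once then 9 forever.
  24/(1−δ) ≥ 36 + 9δ/(1−δ) ⇒ δ ≥ 12/27 = 4/9.
Hana: cooperation gives 14 each period; deviation gives 20 once then 10 forever.
  δ ≥ 6/10 = 3/5.
Both must hold, so the binding constraint is Hana's: δ ≥ 3/5.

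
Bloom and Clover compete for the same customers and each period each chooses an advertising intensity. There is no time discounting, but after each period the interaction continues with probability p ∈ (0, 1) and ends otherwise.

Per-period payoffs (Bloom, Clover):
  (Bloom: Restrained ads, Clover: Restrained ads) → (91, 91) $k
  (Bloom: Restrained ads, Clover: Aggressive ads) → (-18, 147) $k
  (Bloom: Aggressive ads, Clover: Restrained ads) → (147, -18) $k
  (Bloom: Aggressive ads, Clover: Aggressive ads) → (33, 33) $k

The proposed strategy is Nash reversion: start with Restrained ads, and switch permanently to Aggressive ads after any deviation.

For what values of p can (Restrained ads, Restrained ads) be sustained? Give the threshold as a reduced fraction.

With no time discounting, the continuation probability p plays the role of the discount factor.
Grim-trigger IC: 91/(1−p) ≥ 147 + 33p/(1−p) ⇒ p ≥ (147−91)/(147−33) = 28/57.

28/57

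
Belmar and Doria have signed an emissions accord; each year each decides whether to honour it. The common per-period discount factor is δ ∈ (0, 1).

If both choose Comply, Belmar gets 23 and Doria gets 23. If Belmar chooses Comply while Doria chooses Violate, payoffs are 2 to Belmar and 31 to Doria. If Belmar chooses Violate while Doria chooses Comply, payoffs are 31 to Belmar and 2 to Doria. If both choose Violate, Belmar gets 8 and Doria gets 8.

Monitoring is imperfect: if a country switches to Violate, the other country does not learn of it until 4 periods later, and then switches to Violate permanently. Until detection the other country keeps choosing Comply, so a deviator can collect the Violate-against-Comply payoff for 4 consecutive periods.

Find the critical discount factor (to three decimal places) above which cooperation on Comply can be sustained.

The best deviation is to choose Violate for all 4 undetected periods, earning 31 each, then 8 forever once detected.
Deviation value: 31(1−δ^4)/(1−δ) + 8δ^4/(1−δ); cooperation value: 23/(1−δ).
IC: 23 ≥ 31(1−δ^4) + 8δ^4 = 31 − 23δ^4.
So δ^4 ≥ 8/23, giving δ ≥ (8/23)^(1/4) ≈ 0.768.

0.768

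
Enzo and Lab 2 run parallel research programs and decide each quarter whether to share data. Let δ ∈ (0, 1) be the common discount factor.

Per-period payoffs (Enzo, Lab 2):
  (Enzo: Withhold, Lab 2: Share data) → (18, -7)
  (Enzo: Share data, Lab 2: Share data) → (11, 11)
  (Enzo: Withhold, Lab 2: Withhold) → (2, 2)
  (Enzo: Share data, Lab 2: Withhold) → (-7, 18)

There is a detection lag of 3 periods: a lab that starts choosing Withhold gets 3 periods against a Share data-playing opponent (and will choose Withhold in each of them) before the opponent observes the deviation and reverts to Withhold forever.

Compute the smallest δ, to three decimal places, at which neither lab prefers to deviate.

A deviator earns 18 for 3 periods, then 2 forever; cooperating earns 11 forever. Multiplying the IC by (1−δ):
11 ≥ 18(1−δ^3) + 2δ^3, so 16·δ^3 ≥ 7 and δ^3 ≥ 7/16.
δ ≥ (7/16)^(1/3) ≈ 0.759.

0.759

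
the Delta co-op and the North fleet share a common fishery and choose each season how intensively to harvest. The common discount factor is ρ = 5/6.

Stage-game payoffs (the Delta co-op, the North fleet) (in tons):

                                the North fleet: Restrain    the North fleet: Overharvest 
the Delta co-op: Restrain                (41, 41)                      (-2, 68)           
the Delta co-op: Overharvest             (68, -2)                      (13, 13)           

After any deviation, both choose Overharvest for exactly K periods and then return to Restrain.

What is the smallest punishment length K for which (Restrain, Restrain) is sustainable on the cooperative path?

No profitable deviation requires (41−13)(ρ+…+ρ^K) ≥ 68−41, i.e. ρ+…+ρ^K ≥ 27/28 ≈ 0.9643.
With ρ = 5/6, the partial sums are K=1: 0.8333, K=2: 1.5278.
K = 2 is the first length at which the sum reaches 0.9643.

2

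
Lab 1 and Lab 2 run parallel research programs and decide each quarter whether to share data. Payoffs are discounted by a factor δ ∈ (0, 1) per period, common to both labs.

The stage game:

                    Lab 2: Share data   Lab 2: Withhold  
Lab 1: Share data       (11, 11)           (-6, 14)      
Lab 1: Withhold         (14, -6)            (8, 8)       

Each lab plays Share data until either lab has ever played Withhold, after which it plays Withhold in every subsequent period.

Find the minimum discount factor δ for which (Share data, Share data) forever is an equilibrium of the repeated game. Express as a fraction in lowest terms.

1/2

Under grim trigger the critical discount factor is (T−C)/(T−P) with T = 14, C = 11, P = 8.
δ* = (14−11)/(14−8) = 3/6 = 1/2.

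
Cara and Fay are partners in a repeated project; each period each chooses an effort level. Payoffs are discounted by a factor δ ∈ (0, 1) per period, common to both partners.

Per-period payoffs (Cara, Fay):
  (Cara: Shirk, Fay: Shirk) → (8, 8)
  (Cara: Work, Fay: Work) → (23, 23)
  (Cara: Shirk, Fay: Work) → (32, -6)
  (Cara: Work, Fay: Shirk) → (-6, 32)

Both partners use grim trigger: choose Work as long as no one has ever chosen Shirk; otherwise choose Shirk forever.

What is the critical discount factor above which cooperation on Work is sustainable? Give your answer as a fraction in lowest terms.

One-period gain from deviating is 32 − 23 = 9. The loss is 23 − 8 = 15 in every subsequent period, with present value 15·δ/(1−δ).
Deviation is unprofitable when 15·δ/(1−δ) ≥ 9, i.e. δ/(1−δ) ≥ 3/5.
Equivalently δ ≥ 9/(9+15) = 3/8.

3/8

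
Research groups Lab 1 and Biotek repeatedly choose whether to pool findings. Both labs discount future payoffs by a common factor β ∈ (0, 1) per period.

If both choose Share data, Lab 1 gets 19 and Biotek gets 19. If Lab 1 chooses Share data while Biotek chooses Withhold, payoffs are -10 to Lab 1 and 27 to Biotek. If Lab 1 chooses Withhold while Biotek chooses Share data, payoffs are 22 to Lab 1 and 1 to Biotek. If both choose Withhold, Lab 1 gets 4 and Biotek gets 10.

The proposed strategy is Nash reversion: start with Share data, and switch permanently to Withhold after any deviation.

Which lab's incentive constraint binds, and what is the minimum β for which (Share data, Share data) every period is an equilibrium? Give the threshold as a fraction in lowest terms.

Biotek; β ≥ 8/17

Lab 1: cooperation gives 19 each period; deviation gives 22 once then 4 forever.
  19/(1−β) ≥ 22 + 4β/(1−β) ⇒ β ≥ 3/18 = 1/6.
Biotek: cooperation gives 19 each period; deviation gives 27 once then 10 forever.
  β ≥ 8/17.
Both must hold, so the binding constraint is Biotek's: β ≥ 8/17.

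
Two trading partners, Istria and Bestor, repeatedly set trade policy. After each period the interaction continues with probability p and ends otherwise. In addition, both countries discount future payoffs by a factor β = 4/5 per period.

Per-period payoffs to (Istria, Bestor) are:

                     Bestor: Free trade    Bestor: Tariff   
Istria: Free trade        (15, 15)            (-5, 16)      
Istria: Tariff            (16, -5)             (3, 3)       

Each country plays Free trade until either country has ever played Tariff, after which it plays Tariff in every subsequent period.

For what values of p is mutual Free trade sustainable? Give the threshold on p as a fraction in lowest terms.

5/52

With continuation probability p and discount β, the effective per-period discount factor is βp.
Grim-trigger IC: βp ≥ (16−15)/(16−3) = 1/13.
So p ≥ (1/13)/(4/5) = 5/52.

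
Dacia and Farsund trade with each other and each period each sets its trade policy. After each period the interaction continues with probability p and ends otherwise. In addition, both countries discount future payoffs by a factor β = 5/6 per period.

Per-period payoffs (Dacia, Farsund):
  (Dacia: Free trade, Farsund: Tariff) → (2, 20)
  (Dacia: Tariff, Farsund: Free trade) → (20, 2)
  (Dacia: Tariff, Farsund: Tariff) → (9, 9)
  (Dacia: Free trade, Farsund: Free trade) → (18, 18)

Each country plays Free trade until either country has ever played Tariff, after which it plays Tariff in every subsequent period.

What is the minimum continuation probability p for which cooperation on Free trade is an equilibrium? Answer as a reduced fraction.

12/55

Expected continuation weight on next period's payoff is β·p = 5/6·p, which plays the role of the discount factor.
Cooperation requires 5/6·p ≥ (20−18)/(20−9) = 2/11, hence p ≥ 12/55.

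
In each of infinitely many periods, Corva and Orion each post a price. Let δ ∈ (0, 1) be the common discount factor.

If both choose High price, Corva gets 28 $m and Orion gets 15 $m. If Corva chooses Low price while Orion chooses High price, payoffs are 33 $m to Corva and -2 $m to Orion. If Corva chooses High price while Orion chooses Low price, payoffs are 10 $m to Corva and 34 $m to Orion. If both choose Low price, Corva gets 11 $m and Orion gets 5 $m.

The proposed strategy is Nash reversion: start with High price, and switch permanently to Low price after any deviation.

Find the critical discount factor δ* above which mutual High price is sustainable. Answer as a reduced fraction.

19/29

Corva's threshold: (33−28)/(33−11) = 5/22.
Orion's threshold: (34−15)/(34−5) = 19/29.
5/22 < 19/29, so Orion binds and δ* = 19/29.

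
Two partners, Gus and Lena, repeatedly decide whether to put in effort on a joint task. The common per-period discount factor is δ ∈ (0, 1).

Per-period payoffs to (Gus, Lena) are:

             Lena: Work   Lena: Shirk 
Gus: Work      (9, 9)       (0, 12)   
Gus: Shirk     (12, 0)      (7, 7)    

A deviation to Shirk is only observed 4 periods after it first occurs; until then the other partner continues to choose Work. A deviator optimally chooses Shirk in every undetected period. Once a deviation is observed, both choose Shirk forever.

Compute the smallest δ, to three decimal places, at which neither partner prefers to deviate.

0.880

Deviating for the 4 undetected periods gains 12−9 = 3 per period over cooperation, then loses 9−7 = 2 per period forever once punishment starts.
Gain: 3(1 + δ + … + δ^3); loss: 2·δ^4/(1−δ).
No profitable deviation ⇔ 3(1−δ^4) ≤ 2·δ^4, i.e. δ^4 ≥ 3/(3+2) = 3/5.
Hence δ ≥ (3/5)^(1/4) ≈ 0.880.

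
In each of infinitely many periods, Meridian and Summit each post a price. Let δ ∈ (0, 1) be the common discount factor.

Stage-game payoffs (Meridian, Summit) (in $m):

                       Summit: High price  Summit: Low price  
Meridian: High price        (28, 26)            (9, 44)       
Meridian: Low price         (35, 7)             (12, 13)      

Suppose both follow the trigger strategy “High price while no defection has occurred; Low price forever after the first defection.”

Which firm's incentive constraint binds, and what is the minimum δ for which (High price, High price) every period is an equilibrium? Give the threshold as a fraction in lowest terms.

Summit; δ ≥ 18/31

For Meridian: deviation gain 35−28 = 7, per-period punishment loss 28−12 = 16. IC gives δ ≥ 7/23.
For Summit: gain 18, loss 13 per period, so δ ≥ 18/31.
The tighter constraint is Summit's, so cooperation needs δ ≥ 18/31.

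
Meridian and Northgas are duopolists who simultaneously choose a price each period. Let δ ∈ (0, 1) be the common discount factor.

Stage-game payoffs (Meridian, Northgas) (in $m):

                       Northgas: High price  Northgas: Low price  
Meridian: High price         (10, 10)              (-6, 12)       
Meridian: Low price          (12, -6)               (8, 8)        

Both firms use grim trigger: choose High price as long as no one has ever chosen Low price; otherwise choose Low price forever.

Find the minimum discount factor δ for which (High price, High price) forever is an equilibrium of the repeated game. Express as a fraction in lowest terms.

1/2

Cooperation forever yields 10 each period: 10/(1−δ).
Deviating yields 12 once, then 8 forever: 12 + 8δ/(1−δ).
No profitable deviation requires 10/(1−δ) ≥ 12 + 8δ/(1−δ).
Multiplying by (1−δ): 10 ≥ 12(1−δ) + 8δ = 12 − 4δ.
So 4δ ≥ 2, i.e. δ ≥ 2/4 = 1/2.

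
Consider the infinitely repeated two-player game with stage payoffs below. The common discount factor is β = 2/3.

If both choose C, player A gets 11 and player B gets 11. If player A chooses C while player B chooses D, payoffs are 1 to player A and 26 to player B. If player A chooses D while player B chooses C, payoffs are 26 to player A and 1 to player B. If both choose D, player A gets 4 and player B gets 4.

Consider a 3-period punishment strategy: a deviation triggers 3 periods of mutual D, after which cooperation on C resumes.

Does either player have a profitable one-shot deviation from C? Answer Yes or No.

Yes

A one-shot deviation gives 26 now, then 4 for 3 periods, then back to 11.
Gain from deviating: (26−11) today; loss: (11−4) in each of the next 3 periods.
No-deviation condition: (11−4)(β+…+β^3) ≥ 26−11, i.e. β+…+β^3 ≥ 15/7.
At β = 2/3: β+…+β^3 = 1.4074 < 2.1429.
So cooperation is not sustainable.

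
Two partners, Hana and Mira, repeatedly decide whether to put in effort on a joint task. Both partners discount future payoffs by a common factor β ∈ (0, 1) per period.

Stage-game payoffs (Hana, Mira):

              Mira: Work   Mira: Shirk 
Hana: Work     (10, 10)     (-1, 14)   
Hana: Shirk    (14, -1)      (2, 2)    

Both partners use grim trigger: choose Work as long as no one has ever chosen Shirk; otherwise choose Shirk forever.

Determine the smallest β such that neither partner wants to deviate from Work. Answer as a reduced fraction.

One-period gain from deviating is 14 − 10 = 4. The loss is 10 − 2 = 8 in every subsequent period, with present value 8·β/(1−β).
Deviation is unprofitable when 8·β/(1−β) ≥ 4, i.e. β/(1−β) ≥ 1/2.
Equivalently β ≥ 4/(4+8) = 1/3.

1/3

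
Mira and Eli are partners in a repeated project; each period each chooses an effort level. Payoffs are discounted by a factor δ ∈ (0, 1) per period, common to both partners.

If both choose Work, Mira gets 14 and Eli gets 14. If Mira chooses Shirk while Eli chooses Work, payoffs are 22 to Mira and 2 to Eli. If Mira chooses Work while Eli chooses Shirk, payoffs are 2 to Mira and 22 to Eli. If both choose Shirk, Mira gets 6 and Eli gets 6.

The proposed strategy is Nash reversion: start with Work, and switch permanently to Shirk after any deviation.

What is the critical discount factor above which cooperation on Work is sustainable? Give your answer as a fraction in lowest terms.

One-period gain from deviating is 22 − 14 = 8. The loss is 14 − 6 = 8 in every subsequent period, with present value 8·δ/(1−δ).
Deviation is unprofitable when 8·δ/(1−δ) ≥ 8, i.e. δ/(1−δ) ≥ 1.
Equivalently δ ≥ 8/(8+8) = 1/2.

1/2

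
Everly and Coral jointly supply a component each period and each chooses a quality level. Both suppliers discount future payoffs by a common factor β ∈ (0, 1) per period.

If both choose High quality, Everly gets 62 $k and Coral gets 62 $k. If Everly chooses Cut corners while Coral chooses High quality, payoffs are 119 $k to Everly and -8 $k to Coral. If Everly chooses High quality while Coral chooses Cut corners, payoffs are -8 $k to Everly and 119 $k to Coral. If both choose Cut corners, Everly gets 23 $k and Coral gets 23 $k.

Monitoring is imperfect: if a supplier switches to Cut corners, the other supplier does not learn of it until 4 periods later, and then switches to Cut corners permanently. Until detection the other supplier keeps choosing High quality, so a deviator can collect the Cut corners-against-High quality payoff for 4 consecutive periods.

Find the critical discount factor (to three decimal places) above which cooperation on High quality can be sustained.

0.878

A deviator earns 119 for 4 periods, then 23 forever; cooperating earns 62 forever. Multiplying the IC by (1−β):
62 ≥ 119(1−β^4) + 23β^4, so 96·β^4 ≥ 57 and β^4 ≥ 19/32.
β ≥ (19/32)^(1/4) ≈ 0.878.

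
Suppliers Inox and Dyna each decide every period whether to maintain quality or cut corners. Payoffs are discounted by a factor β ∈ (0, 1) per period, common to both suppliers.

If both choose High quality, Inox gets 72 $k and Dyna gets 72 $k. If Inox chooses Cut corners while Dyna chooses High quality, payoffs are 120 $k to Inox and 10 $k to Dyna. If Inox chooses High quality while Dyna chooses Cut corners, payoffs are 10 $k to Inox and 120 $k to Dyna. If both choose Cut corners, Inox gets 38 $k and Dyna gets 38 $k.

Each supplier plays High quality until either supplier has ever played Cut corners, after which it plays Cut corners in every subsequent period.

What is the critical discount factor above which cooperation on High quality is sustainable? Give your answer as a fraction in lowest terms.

24/41

Cooperation forever yields 72 each period: 72/(1−β).
Deviating yields 120 once, then 38 forever: 120 + 38β/(1−β).
No profitable deviation requires 72/(1−β) ≥ 120 + 38β/(1−β).
Multiplying by (1−β): 72 ≥ 120(1−β) + 38β = 120 − 82β.
So 82β ≥ 48, i.e. β ≥ 48/82 = 24/41.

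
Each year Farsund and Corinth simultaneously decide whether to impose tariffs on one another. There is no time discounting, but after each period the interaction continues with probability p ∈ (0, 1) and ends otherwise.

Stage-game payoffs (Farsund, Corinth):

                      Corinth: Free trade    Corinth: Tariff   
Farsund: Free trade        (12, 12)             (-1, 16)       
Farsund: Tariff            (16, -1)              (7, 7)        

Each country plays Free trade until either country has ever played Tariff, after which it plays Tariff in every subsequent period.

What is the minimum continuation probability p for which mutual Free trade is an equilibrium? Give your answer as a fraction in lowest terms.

4/9

With no time discounting, the continuation probability p plays the role of the discount factor.
Grim-trigger IC: 12/(1−p) ≥ 16 + 7p/(1−p) ⇒ p ≥ (16−12)/(16−7) = 4/9.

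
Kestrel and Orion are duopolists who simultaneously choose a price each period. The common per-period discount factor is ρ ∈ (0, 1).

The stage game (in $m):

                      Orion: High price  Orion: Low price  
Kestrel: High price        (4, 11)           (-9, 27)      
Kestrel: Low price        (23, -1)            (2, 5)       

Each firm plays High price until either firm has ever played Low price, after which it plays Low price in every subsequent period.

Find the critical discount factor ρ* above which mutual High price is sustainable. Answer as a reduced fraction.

19/21

Kestrel: cooperation gives 4 each period; deviation gives 23 once then 2 forever.
  4/(1−ρ) ≥ 23 + 2ρ/(1−ρ) ⇒ ρ ≥ 19/21.
Orion: cooperation gives 11 each period; deviation gives 27 once then 5 forever.
  ρ ≥ 16/22 = 8/11.
Both must hold, so the binding constraint is Kestrel's: ρ ≥ 19/21.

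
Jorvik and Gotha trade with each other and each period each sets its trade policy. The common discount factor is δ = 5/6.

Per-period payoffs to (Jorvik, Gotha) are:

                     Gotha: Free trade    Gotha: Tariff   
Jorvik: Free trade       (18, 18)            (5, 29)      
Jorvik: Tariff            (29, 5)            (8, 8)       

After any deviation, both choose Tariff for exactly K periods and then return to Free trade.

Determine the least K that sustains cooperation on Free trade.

Need Σ_{k=1}^{K} δ^k ≥ (29−18)/(18−8) = 1.1000 at δ = 5/6.
At K = 1 the sum is 0.8333 < 1.1000; at K = 2 it is 1.5278 ≥ 1.1000.
So the minimum punishment length is K = 2.

2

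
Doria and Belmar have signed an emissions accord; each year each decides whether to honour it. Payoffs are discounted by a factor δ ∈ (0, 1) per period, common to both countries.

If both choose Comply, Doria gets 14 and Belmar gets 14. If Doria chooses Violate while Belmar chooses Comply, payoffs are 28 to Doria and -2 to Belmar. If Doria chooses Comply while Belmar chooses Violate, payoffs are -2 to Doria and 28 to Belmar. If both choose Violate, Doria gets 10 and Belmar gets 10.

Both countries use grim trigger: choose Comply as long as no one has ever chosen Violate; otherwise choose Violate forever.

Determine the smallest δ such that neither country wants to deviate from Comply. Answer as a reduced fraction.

One-period gain from deviating is 28 − 14 = 14. The loss is 14 − 10 = 4 in every subsequent period, with present value 4·δ/(1−δ).
Deviation is unprofitable when 4·δ/(1−δ) ≥ 14, i.e. δ/(1−δ) ≥ 7/2.
Equivalently δ ≥ 14/(14+4) = 7/9.

7/9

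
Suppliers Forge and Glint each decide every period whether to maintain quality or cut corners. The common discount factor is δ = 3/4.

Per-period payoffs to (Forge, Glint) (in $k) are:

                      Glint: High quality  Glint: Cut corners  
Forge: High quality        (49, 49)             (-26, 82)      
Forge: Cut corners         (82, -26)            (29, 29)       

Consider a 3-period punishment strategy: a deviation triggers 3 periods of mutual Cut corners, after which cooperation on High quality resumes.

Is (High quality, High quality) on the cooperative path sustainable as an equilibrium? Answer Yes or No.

IC: δ+…+δ^3 ≥ (82−49)/(49−29) = 33/20.
At δ = 3/4: partial sum = 1.7344 ≥ 1.6500. Cooperation sustainable.

Yes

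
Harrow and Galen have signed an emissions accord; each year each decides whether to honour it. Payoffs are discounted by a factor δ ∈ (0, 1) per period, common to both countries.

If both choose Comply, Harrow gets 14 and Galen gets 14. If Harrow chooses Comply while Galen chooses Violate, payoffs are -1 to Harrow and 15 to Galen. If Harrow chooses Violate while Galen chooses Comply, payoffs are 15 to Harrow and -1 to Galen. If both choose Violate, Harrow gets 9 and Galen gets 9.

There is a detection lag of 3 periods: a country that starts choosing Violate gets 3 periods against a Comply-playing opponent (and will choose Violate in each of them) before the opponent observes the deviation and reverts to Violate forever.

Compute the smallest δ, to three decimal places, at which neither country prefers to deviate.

A deviator earns 15 for 3 periods, then 9 forever; cooperating earns 14 forever. Multiplying the IC by (1−δ):
14 ≥ 15(1−δ^3) + 9δ^3, so 6·δ^3 ≥ 1 and δ^3 ≥ 1/6.
δ ≥ (1/6)^(1/3) ≈ 0.550.

0.550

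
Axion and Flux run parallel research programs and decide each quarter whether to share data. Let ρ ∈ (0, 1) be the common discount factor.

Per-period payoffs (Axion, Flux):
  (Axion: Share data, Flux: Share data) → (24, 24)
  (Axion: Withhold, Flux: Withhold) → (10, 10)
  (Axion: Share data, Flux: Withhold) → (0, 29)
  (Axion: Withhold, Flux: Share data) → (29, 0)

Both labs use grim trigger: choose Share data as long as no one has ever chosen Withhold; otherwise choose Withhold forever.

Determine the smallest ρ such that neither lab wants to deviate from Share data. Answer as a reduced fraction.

Cooperation forever yields 24 each period: 24/(1−ρ).
Deviating yields 29 once, then 10 forever: 29 + 10ρ/(1−ρ).
No profitable deviation requires 24/(1−ρ) ≥ 29 + 10ρ/(1−ρ).
Multiplying by (1−ρ): 24 ≥ 29(1−ρ) + 10ρ = 29 − 19ρ.
So 19ρ ≥ 5, i.e. ρ ≥ 5/19.

5/19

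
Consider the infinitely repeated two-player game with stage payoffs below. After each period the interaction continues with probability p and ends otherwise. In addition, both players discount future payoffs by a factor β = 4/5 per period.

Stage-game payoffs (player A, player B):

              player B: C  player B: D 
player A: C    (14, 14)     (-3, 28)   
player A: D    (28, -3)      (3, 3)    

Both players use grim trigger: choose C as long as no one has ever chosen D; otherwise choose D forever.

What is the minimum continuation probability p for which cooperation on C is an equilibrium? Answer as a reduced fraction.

7/10

Expected continuation weight on next period's payoff is β·p = 4/5·p, which plays the role of the discount factor.
Cooperation requires 4/5·p ≥ (28−14)/(28−3) = 14/25, hence p ≥ 7/10.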